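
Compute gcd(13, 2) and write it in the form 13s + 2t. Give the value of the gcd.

Repeated division:
13 = 6·2 + 1
2 = 2·1 + 0
gcd(13, 2) = 1.
Back-substituting:
1 = 13 − 6·2
So 1 = (1)·13 + (-6)·2.

1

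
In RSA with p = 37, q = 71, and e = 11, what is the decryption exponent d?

2291

φ(n) = (p−1)(q−1) = 36·70 = 2520.
Need d with 11·d ≡ 1 (mod 2520). Apply the extended Euclidean algorithm:
2520 = 229×11 + 1
11 = 11×1 + 0
Back-substitute:
1 = 2520 − 229·11
So 11·(-229) ≡ 1 (mod 2520), hence d ≡ -229 ≡ 2291 (mod 2520).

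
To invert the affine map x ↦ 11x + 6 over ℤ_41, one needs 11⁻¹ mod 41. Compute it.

Apply the Euclidean algorithm to 41 and 11:
41 = 3·11 + 8
11 = 1·8 + 3
8 = 2·3 + 2
3 = 1·2 + 1
2 = 2·1 + 0
Since gcd(11, 41) = 1, back-substitute to write 1 as a combination:
1 = 3 − 2
1 = −8 + 3·3
1 = 3·11 − 4·8
1 = −4·41 + 15·11
So 11·15 ≡ 1 (mod 41).

15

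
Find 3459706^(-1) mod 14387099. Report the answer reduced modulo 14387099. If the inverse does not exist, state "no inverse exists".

14028809

gcd(14387099, 3459706) by repeated division:
14387099 = 4·3459706 + 548275
3459706 = 6·548275 + 170056
548275 = 3·170056 + 38107
170056 = 4·38107 + 17628
38107 = 2·17628 + 2851
17628 = 6·2851 + 522
2851 = 5·522 + 241
522 = 2·241 + 40
241 = 6·40 + 1
40 = 40·1 + 0
The gcd is 1. Working backward:
1 = 241 − 6·40
1 = −6·522 + 13·241
1 = 13·2851 − 71·522
1 = −71·17628 + 439·2851
1 = 439·38107 − 949·17628
1 = −949·170056 + 4235·38107
1 = 4235·548275 − 13654·170056
1 = −13654·3459706 + 86159·548275
1 = 86159·14387099 − 358290·3459706
So 3459706·(-358290) ≡ 1 (mod 14387099), and -358290 ≡ 14028809 (mod 14387099).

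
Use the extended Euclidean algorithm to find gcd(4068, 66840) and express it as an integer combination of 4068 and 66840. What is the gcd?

12

Euclidean algorithm:
66840 = 16×4068 + 1752
4068 = 2×1752 + 564
1752 = 3×564 + 60
564 = 9×60 + 24
60 = 2×24 + 12
24 = 2×12 + 0
gcd(4068, 66840) = 12.
Express as a combination:
12 = 60 − 2·24
12 = −2·564 + 19·60
12 = 19·1752 − 59·564
12 = −59·4068 + 137·1752
12 = 137·66840 − 2251·4068
So 12 = (137)·66840 + (-2251)·4068.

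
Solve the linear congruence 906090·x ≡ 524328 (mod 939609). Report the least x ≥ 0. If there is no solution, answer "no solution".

First find gcd(906090, 939609):
939609 = 1×906090 + 33519
906090 = 27×33519 + 1077
33519 = 31×1077 + 132
1077 = 8×132 + 21
132 = 6×21 + 6
21 = 3×6 + 3
6 = 2×3 + 0
gcd = 3 and 3 | 524328, so solutions exist. Divide through by 3: 302030x ≡ 174776 (mod 313203).
Now find 302030⁻¹ mod 313203:
313203 = 1*302030 + 11173
302030 = 27*11173 + 359
11173 = 31*359 + 44
359 = 8*44 + 7
44 = 6*7 + 2
7 = 3*2 + 1
2 = 2*1 + 0
Back-substitute:
1 = 7 − 3·2
1 = −3·44 + 19·7
1 = 19·359 − 155·44
1 = −155·11173 + 4824·359
1 = 4824·302030 − 130403·11173
1 = −130403·313203 + 135227·302030
So 302030⁻¹ ≡ 135227 (mod 313203).
Then x ≡ 135227·174776 ≡ 135772 (mod 313203); the smallest non-negative solution is x = 135772.

135772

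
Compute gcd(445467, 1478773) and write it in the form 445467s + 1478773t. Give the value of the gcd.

Repeated division:
1478773 = 3*445467 + 142372
445467 = 3*142372 + 18351
142372 = 7*18351 + 13915
18351 = 1*13915 + 4436
13915 = 3*4436 + 607
4436 = 7*607 + 187
607 = 3*187 + 46
187 = 4*46 + 3
46 = 15*3 + 1
3 = 3*1 + 0
gcd(445467, 1478773) = 1.
Working backward:
1 = 46 − 15·3
1 = −15·187 + 61·46
1 = 61·607 − 198·187
1 = −198·4436 + 1447·607
1 = 1447·13915 − 4539·4436
1 = −4539·18351 + 5986·13915
1 = 5986·142372 − 46441·18351
1 = −46441·445467 + 145309·142372
1 = 145309·1478773 − 482368·445467
So 1 = (145309)·1478773 + (-482368)·445467.

1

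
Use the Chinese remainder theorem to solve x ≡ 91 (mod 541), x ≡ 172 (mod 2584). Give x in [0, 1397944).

868396

Write x = 91 + 541·k. Then 541·k ≡ 172 − 91 ≡ 81 (mod 2584).
Need 541⁻¹ mod 2584. Extended Euclid on (2584, 541):
2584 = 4×541 + 420
541 = 1×420 + 121
420 = 3×121 + 57
121 = 2×57 + 7
57 = 8×7 + 1
7 = 7×1 + 0
Back-substitute:
1 = 57 − 8·7
1 = −8·121 + 17·57
1 = 17·420 − 59·121
1 = −59·541 + 76·420
1 = 76·2584 − 363·541
541⁻¹ ≡ 2221 (mod 2584), so k ≡ 2221·81 ≡ 1605 (mod 2584).
x = 91 + 541·1605 = 868396.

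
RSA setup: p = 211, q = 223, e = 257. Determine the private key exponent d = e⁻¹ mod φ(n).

φ(n) = (p−1)(q−1) = 210·222 = 46620.
Need d with 257·d ≡ 1 (mod 46620). Apply the extended Euclidean algorithm:
46620 = 181·257 + 103
257 = 2·103 + 51
103 = 2·51 + 1
51 = 51·1 + 0
Back-substitute:
1 = 103 − 2·51
1 = −2·257 + 5·103
1 = 5·46620 − 907·257
So 257·(-907) ≡ 1 (mod 46620), hence d ≡ -907 ≡ 45713 (mod 46620).

45713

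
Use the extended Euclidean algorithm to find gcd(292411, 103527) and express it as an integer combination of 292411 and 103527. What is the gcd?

Repeated division:
292411 = 2*103527 + 85357
103527 = 1*85357 + 18170
85357 = 4*18170 + 12677
18170 = 1*12677 + 5493
12677 = 2*5493 + 1691
5493 = 3*1691 + 420
1691 = 4*420 + 11
420 = 38*11 + 2
11 = 5*2 + 1
2 = 2*1 + 0
gcd(292411, 103527) = 1.
Working backward:
1 = 11 − 5·2
1 = −5·420 + 191·11
1 = 191·1691 − 769·420
1 = −769·5493 + 2498·1691
1 = 2498·12677 − 5765·5493
1 = −5765·18170 + 8263·12677
1 = 8263·85357 − 38817·18170
1 = −38817·103527 + 47080·85357
1 = 47080·292411 − 132977·103527
So 1 = (47080)·292411 + (-132977)·103527.

1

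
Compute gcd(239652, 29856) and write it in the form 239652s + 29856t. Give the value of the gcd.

12

Apply Euclid's algorithm to 239652 and 29856:
239652 = 8×29856 + 804
29856 = 37×804 + 108
804 = 7×108 + 48
108 = 2×48 + 12
48 = 4×12 + 0
gcd(239652, 29856) = 12.
Express as a combination:
12 = 108 − 2·48
12 = −2·804 + 15·108
12 = 15·29856 − 557·804
12 = −557·239652 + 4471·29856
So 12 = (-557)·239652 + (4471)·29856.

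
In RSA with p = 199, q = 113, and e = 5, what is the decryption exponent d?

17741

φ(n) = (p−1)(q−1) = 198·112 = 22176.
Need d with 5·d ≡ 1 (mod 22176). Apply the extended Euclidean algorithm:
22176 = 4435×5 + 1
5 = 5×1 + 0
Back-substitute:
1 = 22176 − 4435·5
So 5·(-4435) ≡ 1 (mod 22176), hence d ≡ -4435 ≡ 17741 (mod 22176).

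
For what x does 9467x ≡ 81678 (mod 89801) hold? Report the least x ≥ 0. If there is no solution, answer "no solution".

First find gcd(9467, 89801):
89801 = 9·9467 + 4598
9467 = 2·4598 + 271
4598 = 16·271 + 262
271 = 1·262 + 9
262 = 29·9 + 1
9 = 9·1 + 0
gcd = 1, so a unique solution mod 89801 exists.
Back-substitute for the Bézout coefficients:
1 = 262 − 29·9
1 = −29·271 + 30·262
1 = 30·4598 − 509·271
1 = −509·9467 + 1048·4598
1 = 1048·89801 − 9941·9467
So 9467·(-9941) ≡ 1 (mod 89801), giving 9467⁻¹ ≡ 79860.
x ≡ 9467⁻¹·81678 ≡ 79860·81678 ≡ 19644 (mod 89801).

19644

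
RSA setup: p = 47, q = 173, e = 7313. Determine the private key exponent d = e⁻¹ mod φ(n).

6393

φ(n) = (p−1)(q−1) = 46·172 = 7912.
Need d with 7313·d ≡ 1 (mod 7912). Apply the extended Euclidean algorithm:
7912 = 1×7313 + 599
7313 = 12×599 + 125
599 = 4×125 + 99
125 = 1×99 + 26
99 = 3×26 + 21
26 = 1×21 + 5
21 = 4×5 + 1
5 = 5×1 + 0
Back-substitute:
1 = 21 − 4·5
1 = −4·26 + 5·21
1 = 5·99 − 19·26
1 = −19·125 + 24·99
1 = 24·599 − 115·125
1 = −115·7313 + 1404·599
1 = 1404·7912 − 1519·7313
So 7313·(-1519) ≡ 1 (mod 7912), hence d ≡ -1519 ≡ 6393 (mod 7912).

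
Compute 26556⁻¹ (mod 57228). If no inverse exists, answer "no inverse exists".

no inverse exists

Compute gcd(26556, 57228):
57228 = 2×26556 + 4116
26556 = 6×4116 + 1860
4116 = 2×1860 + 396
1860 = 4×396 + 276
396 = 1×276 + 120
276 = 2×120 + 36
120 = 3×36 + 12
36 = 3×12 + 0
The gcd is 12, not 1, hence no inverse exists.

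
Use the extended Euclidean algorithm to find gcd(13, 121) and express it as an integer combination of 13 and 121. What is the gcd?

1

Euclidean algorithm:
121 = 9·13 + 4
13 = 3·4 + 1
4 = 4·1 + 0
gcd(13, 121) = 1.
Express as a combination:
1 = 13 − 3·4
1 = −3·121 + 28·13
So 1 = (-3)·121 + (28)·13.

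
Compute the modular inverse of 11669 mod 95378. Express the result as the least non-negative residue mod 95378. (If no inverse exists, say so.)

50137

gcd(95378, 11669) by repeated division:
95378 = 8×11669 + 2026
11669 = 5×2026 + 1539
2026 = 1×1539 + 487
1539 = 3×487 + 78
487 = 6×78 + 19
78 = 4×19 + 2
19 = 9×2 + 1
2 = 2×1 + 0
The gcd is 1. Working backward:
1 = 19 − 9·2
1 = −9·78 + 37·19
1 = 37·487 − 231·78
1 = −231·1539 + 730·487
1 = 730·2026 − 961·1539
1 = −961·11669 + 5535·2026
1 = 5535·95378 − 45241·11669
Thus 11669·(-45241) ≡ 1 (mod 95378); reducing, -45241 mod 95378 = 50137.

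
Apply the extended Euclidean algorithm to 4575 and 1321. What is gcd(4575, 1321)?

1

Euclidean algorithm:
4575 = 3×1321 + 612
1321 = 2×612 + 97
612 = 6×97 + 30
97 = 3×30 + 7
30 = 4×7 + 2
7 = 3×2 + 1
2 = 2×1 + 0
gcd(4575, 1321) = 1.
Back-substituting:
1 = 7 − 3·2
1 = −3·30 + 13·7
1 = 13·97 − 42·30
1 = −42·612 + 265·97
1 = 265·1321 − 572·612
1 = −572·4575 + 1981·1321
So 1 = (-572)·4575 + (1981)·1321.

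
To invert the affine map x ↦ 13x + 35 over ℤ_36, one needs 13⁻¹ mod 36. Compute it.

25

Extended Euclidean algorithm:
36 = 2·13 + 10
13 = 1·10 + 3
10 = 3·3 + 1
3 = 3·1 + 0
The gcd is 1. Working backward:
1 = 10 − 3·3
1 = −3·13 + 4·10
1 = 4·36 − 11·13
Thus 13·(-11) ≡ 1 (mod 36); reducing, -11 mod 36 = 25.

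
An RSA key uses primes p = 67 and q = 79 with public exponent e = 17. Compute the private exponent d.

φ(n) = (p−1)(q−1) = 66·78 = 5148.
Need d with 17·d ≡ 1 (mod 5148). Apply the extended Euclidean algorithm:
5148 = 302·17 + 14
17 = 1·14 + 3
14 = 4·3 + 2
3 = 1·2 + 1
2 = 2·1 + 0
Back-substitute:
1 = 3 − 2
1 = −14 + 5·3
1 = 5·17 − 6·14
1 = −6·5148 + 1817·17
So 17·1817 ≡ 1 (mod 5148), hence d = 1817.

1817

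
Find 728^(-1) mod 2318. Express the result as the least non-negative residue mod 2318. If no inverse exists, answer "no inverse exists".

Euclidean algorithm on 2318, 728:
2318 = 3·728 + 134
728 = 5·134 + 58
134 = 2·58 + 18
58 = 3·18 + 4
18 = 4·4 + 2
4 = 2·2 + 0
Since gcd = 2 > 1, 728 is not a unit mod 2318.

no inverse exists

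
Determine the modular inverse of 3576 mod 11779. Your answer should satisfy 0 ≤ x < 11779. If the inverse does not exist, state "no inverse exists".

8159

Run Euclid on (11779, 3576):
11779 = 3·3576 + 1051
3576 = 3·1051 + 423
1051 = 2·423 + 205
423 = 2·205 + 13
205 = 15·13 + 10
13 = 1·10 + 3
10 = 3·3 + 1
3 = 3·1 + 0
The gcd is 1. Working backward:
1 = 10 − 3·3
1 = −3·13 + 4·10
1 = 4·205 − 63·13
1 = −63·423 + 130·205
1 = 130·1051 − 323·423
1 = −323·3576 + 1099·1051
1 = 1099·11779 − 3620·3576
Hence 3576⁻¹ ≡ -3620 ≡ 8159 (mod 11779).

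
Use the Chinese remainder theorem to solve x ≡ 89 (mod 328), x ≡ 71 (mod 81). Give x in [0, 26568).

11897

Write x = 89 + 328·k. Then 328·k ≡ 71 − 89 ≡ 63 (mod 81).
Need 328⁻¹ mod 81. Extended Euclid on (81, 4):
81 = 20×4 + 1
4 = 4×1 + 0
Back-substitute:
1 = 81 − 20·4
328⁻¹ ≡ 61 (mod 81), so k ≡ 61·63 ≡ 36 (mod 81).
x = 89 + 328·36 = 11897.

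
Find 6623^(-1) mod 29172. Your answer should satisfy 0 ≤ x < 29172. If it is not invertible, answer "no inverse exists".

947

gcd(29172, 6623) by repeated division:
29172 = 4×6623 + 2680
6623 = 2×2680 + 1263
2680 = 2×1263 + 154
1263 = 8×154 + 31
154 = 4×31 + 30
31 = 1×30 + 1
30 = 30×1 + 0
Since gcd(6623, 29172) = 1, back-substitute to write 1 as a combination:
1 = 31 − 30
1 = −154 + 5·31
1 = 5·1263 − 41·154
1 = −41·2680 + 87·1263
1 = 87·6623 − 215·2680
1 = −215·29172 + 947·6623
So 6623·947 ≡ 1 (mod 29172).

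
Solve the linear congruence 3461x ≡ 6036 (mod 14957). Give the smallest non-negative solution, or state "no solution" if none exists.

14129

First find gcd(3461, 14957):
14957 = 4*3461 + 1113
3461 = 3*1113 + 122
1113 = 9*122 + 15
122 = 8*15 + 2
15 = 7*2 + 1
2 = 2*1 + 0
gcd = 1, so a unique solution mod 14957 exists.
Back-substitute for the Bézout coefficients:
1 = 15 − 7·2
1 = −7·122 + 57·15
1 = 57·1113 − 520·122
1 = −520·3461 + 1617·1113
1 = 1617·14957 − 6988·3461
So 3461·(-6988) ≡ 1 (mod 14957), giving 3461⁻¹ ≡ 7969.
x ≡ 3461⁻¹·6036 ≡ 7969·6036 ≡ 14129 (mod 14957).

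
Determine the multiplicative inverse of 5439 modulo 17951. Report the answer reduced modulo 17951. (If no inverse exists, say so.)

Run Euclid on (17951, 5439):
17951 = 3×5439 + 1634
5439 = 3×1634 + 537
1634 = 3×537 + 23
537 = 23×23 + 8
23 = 2×8 + 7
8 = 1×7 + 1
7 = 7×1 + 0
gcd = 1, so the inverse exists. Back-substitute:
1 = 8 − 7
1 = −23 + 3·8
1 = 3·537 − 70·23
1 = −70·1634 + 213·537
1 = 213·5439 − 709·1634
1 = −709·17951 + 2340·5439
So 5439·2340 ≡ 1 (mod 17951).

2340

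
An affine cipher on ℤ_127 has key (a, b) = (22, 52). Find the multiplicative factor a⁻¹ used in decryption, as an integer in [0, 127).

Run Euclid on (127, 22):
127 = 5*22 + 17
22 = 1*17 + 5
17 = 3*5 + 2
5 = 2*2 + 1
2 = 2*1 + 0
The gcd is 1. Working backward:
1 = 5 − 2·2
1 = −2·17 + 7·5
1 = 7·22 − 9·17
1 = −9·127 + 52·22
So 22·52 ≡ 1 (mod 127).

52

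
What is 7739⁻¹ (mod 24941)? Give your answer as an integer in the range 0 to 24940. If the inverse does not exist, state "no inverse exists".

7219

Extended Euclidean algorithm:
24941 = 3×7739 + 1724
7739 = 4×1724 + 843
1724 = 2×843 + 38
843 = 22×38 + 7
38 = 5×7 + 3
7 = 2×3 + 1
3 = 3×1 + 0
The gcd is 1. Working backward:
1 = 7 − 2·3
1 = −2·38 + 11·7
1 = 11·843 − 244·38
1 = −244·1724 + 499·843
1 = 499·7739 − 2240·1724
1 = −2240·24941 + 7219·7739
So 7739·7219 ≡ 1 (mod 24941).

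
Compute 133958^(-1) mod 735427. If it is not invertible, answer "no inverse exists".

no inverse exists

Euclidean algorithm on 735427, 133958:
735427 = 5×133958 + 65637
133958 = 2×65637 + 2684
65637 = 24×2684 + 1221
2684 = 2×1221 + 242
1221 = 5×242 + 11
242 = 22×11 + 0
Since gcd = 11 > 1, 133958 is not a unit mod 735427.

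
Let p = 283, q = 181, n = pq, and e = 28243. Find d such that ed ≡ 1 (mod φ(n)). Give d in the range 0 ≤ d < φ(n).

φ(n) = (p−1)(q−1) = 282·180 = 50760.
Need d with 28243·d ≡ 1 (mod 50760). Apply the extended Euclidean algorithm:
50760 = 1·28243 + 22517
28243 = 1·22517 + 5726
22517 = 3·5726 + 5339
5726 = 1·5339 + 387
5339 = 13·387 + 308
387 = 1·308 + 79
308 = 3·79 + 71
79 = 1·71 + 8
71 = 8·8 + 7
8 = 1·7 + 1
7 = 7·1 + 0
Back-substitute:
1 = 8 − 7
1 = −71 + 9·8
1 = 9·79 − 10·71
1 = −10·308 + 39·79
1 = 39·387 − 49·308
1 = −49·5339 + 676·387
1 = 676·5726 − 725·5339
1 = −725·22517 + 2851·5726
1 = 2851·28243 − 3576·22517
1 = −3576·50760 + 6427·28243
So 28243·6427 ≡ 1 (mod 50760), hence d = 6427.

6427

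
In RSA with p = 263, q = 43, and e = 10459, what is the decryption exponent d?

8359

φ(n) = (p−1)(q−1) = 262·42 = 11004.
Need d with 10459·d ≡ 1 (mod 11004). Apply the extended Euclidean algorithm:
11004 = 1·10459 + 545
10459 = 19·545 + 104
545 = 5·104 + 25
104 = 4·25 + 4
25 = 6·4 + 1
4 = 4·1 + 0
Back-substitute:
1 = 25 − 6·4
1 = −6·104 + 25·25
1 = 25·545 − 131·104
1 = −131·10459 + 2514·545
1 = 2514·11004 − 2645·10459
So 10459·(-2645) ≡ 1 (mod 11004), hence d ≡ -2645 ≡ 8359 (mod 11004).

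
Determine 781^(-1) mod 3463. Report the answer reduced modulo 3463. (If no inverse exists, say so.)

gcd(3463, 781) by repeated division:
3463 = 4*781 + 339
781 = 2*339 + 103
339 = 3*103 + 30
103 = 3*30 + 13
30 = 2*13 + 4
13 = 3*4 + 1
4 = 4*1 + 0
gcd = 1, so the inverse exists. Back-substitute:
1 = 13 − 3·4
1 = −3·30 + 7·13
1 = 7·103 − 24·30
1 = −24·339 + 79·103
1 = 79·781 − 182·339
1 = −182·3463 + 807·781
So 781·807 ≡ 1 (mod 3463).

807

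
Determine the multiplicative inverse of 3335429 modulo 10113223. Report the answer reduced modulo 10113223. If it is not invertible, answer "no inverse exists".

9710438

Apply the Euclidean algorithm to 10113223 and 3335429:
10113223 = 3*3335429 + 106936
3335429 = 31*106936 + 20413
106936 = 5*20413 + 4871
20413 = 4*4871 + 929
4871 = 5*929 + 226
929 = 4*226 + 25
226 = 9*25 + 1
25 = 25*1 + 0
gcd = 1, so the inverse exists. Back-substitute:
1 = 226 − 9·25
1 = −9·929 + 37·226
1 = 37·4871 − 194·929
1 = −194·20413 + 813·4871
1 = 813·106936 − 4259·20413
1 = −4259·3335429 + 132842·106936
1 = 132842·10113223 − 402785·3335429
Hence 3335429⁻¹ ≡ -402785 ≡ 9710438 (mod 10113223).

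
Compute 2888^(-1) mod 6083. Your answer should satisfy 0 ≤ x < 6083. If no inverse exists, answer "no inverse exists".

Apply the Euclidean algorithm to 6083 and 2888:
6083 = 2×2888 + 307
2888 = 9×307 + 125
307 = 2×125 + 57
125 = 2×57 + 11
57 = 5×11 + 2
11 = 5×2 + 1
2 = 2×1 + 0
gcd = 1, so the inverse exists. Back-substitute:
1 = 11 − 5·2
1 = −5·57 + 26·11
1 = 26·125 − 57·57
1 = −57·307 + 140·125
1 = 140·2888 − 1317·307
1 = −1317·6083 + 2774·2888
So 2888·2774 ≡ 1 (mod 6083).

2774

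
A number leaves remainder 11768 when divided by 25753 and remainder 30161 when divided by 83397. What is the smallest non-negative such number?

Write x = 11768 + 25753·k. Then 25753·k ≡ 30161 − 11768 ≡ 18393 (mod 83397).
Need 25753⁻¹ mod 83397. Extended Euclid on (83397, 25753):
83397 = 3×25753 + 6138
25753 = 4×6138 + 1201
6138 = 5×1201 + 133
1201 = 9×133 + 4
133 = 33×4 + 1
4 = 4×1 + 0
Back-substitute:
1 = 133 − 33·4
1 = −33·1201 + 298·133
1 = 298·6138 − 1523·1201
1 = −1523·25753 + 6390·6138
1 = 6390·83397 − 20693·25753
25753⁻¹ ≡ 62704 (mod 83397), so k ≡ 62704·18393 ≡ 17559 (mod 83397).
x = 11768 + 25753·17559 = 452208695.

452208695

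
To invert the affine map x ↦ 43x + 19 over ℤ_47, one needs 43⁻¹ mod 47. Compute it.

Extended Euclidean algorithm:
47 = 1×43 + 4
43 = 10×4 + 3
4 = 1×3 + 1
3 = 3×1 + 0
gcd = 1, so the inverse exists. Back-substitute:
1 = 4 − 3
1 = −43 + 11·4
1 = 11·47 − 12·43
Hence 43⁻¹ ≡ -12 ≡ 35 (mod 47).

35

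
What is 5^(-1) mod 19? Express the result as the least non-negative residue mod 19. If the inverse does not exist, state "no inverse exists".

4

Apply the Euclidean algorithm to 19 and 5:
19 = 3·5 + 4
5 = 1·4 + 1
4 = 4·1 + 0
The gcd is 1. Working backward:
1 = 5 − 4
1 = −19 + 4·5
So 5·4 ≡ 1 (mod 19).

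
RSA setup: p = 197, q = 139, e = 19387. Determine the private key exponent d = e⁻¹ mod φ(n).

φ(n) = (p−1)(q−1) = 196·138 = 27048.
Need d with 19387·d ≡ 1 (mod 27048). Apply the extended Euclidean algorithm:
27048 = 1·19387 + 7661
19387 = 2·7661 + 4065
7661 = 1·4065 + 3596
4065 = 1·3596 + 469
3596 = 7·469 + 313
469 = 1·313 + 156
313 = 2·156 + 1
156 = 156·1 + 0
Back-substitute:
1 = 313 − 2·156
1 = −2·469 + 3·313
1 = 3·3596 − 23·469
1 = −23·4065 + 26·3596
1 = 26·7661 − 49·4065
1 = −49·19387 + 124·7661
1 = 124·27048 − 173·19387
So 19387·(-173) ≡ 1 (mod 27048), hence d ≡ -173 ≡ 26875 (mod 27048).

26875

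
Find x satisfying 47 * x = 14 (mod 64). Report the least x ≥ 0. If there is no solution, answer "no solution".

First find gcd(47, 64):
64 = 1×47 + 17
47 = 2×17 + 13
17 = 1×13 + 4
13 = 3×4 + 1
4 = 4×1 + 0
gcd = 1, so a unique solution mod 64 exists.
Back-substitute for the Bézout coefficients:
1 = 13 − 3·4
1 = −3·17 + 4·13
1 = 4·47 − 11·17
1 = −11·64 + 15·47
So 47·(15) ≡ 1 (mod 64), giving 47⁻¹ ≡ 15.
x ≡ 47⁻¹·14 ≡ 15·14 ≡ 18 (mod 64).

18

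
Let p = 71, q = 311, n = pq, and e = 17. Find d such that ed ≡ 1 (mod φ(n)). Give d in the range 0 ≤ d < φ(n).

2553

φ(n) = (p−1)(q−1) = 70·310 = 21700.
Need d with 17·d ≡ 1 (mod 21700). Apply the extended Euclidean algorithm:
21700 = 1276·17 + 8
17 = 2·8 + 1
8 = 8·1 + 0
Back-substitute:
1 = 17 − 2·8
1 = −2·21700 + 2553·17
So 17·2553 ≡ 1 (mod 21700), hence d = 2553.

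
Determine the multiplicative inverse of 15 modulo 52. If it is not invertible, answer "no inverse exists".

Apply the Euclidean algorithm to 52 and 15:
52 = 3*15 + 7
15 = 2*7 + 1
7 = 7*1 + 0
Since gcd(15, 52) = 1, back-substitute to write 1 as a combination:
1 = 15 − 2·7
1 = −2·52 + 7·15
So 15·7 ≡ 1 (mod 52).

7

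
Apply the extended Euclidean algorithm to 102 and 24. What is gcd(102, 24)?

Apply Euclid's algorithm to 102 and 24:
102 = 4*24 + 6
24 = 4*6 + 0
gcd(102, 24) = 6.
Back-substituting:
6 = 102 − 4·24
So 6 = (1)·102 + (-4)·24.

6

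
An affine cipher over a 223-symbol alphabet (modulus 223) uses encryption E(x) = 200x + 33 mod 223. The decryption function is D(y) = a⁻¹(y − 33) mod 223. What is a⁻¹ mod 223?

126

Run Euclid on (223, 200):
223 = 1*200 + 23
200 = 8*23 + 16
23 = 1*16 + 7
16 = 2*7 + 2
7 = 3*2 + 1
2 = 2*1 + 0
The gcd is 1. Working backward:
1 = 7 − 3·2
1 = −3·16 + 7·7
1 = 7·23 − 10·16
1 = −10·200 + 87·23
1 = 87·223 − 97·200
Hence 200⁻¹ ≡ -97 ≡ 126 (mod 223).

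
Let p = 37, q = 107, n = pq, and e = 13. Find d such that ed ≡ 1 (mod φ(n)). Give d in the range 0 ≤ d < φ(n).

φ(n) = (p−1)(q−1) = 36·106 = 3816.
Need d with 13·d ≡ 1 (mod 3816). Apply the extended Euclidean algorithm:
3816 = 293·13 + 7
13 = 1·7 + 6
7 = 1·6 + 1
6 = 6·1 + 0
Back-substitute:
1 = 7 − 6
1 = −13 + 2·7
1 = 2·3816 − 587·13
So 13·(-587) ≡ 1 (mod 3816), hence d ≡ -587 ≡ 3229 (mod 3816).

3229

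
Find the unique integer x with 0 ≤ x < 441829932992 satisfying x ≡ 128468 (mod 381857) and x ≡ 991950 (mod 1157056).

Write x = 128468 + 381857·k. Then 381857·k ≡ 991950 − 128468 ≡ 863482 (mod 1157056).
Need 381857⁻¹ mod 1157056. Extended Euclid on (1157056, 381857):
1157056 = 3×381857 + 11485
381857 = 33×11485 + 2852
11485 = 4×2852 + 77
2852 = 37×77 + 3
77 = 25×3 + 2
3 = 1×2 + 1
2 = 2×1 + 0
Back-substitute:
1 = 3 − 2
1 = −77 + 26·3
1 = 26·2852 − 963·77
1 = −963·11485 + 3878·2852
1 = 3878·381857 − 128937·11485
1 = −128937·1157056 + 390689·381857
381857⁻¹ ≡ 390689 (mod 1157056), so k ≡ 390689·863482 ≡ 514682 (mod 1157056).
x = 128468 + 381857·514682 = 196535052942.

196535052942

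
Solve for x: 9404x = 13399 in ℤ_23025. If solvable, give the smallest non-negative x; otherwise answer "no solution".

First find gcd(9404, 23025):
23025 = 2×9404 + 4217
9404 = 2×4217 + 970
4217 = 4×970 + 337
970 = 2×337 + 296
337 = 1×296 + 41
296 = 7×41 + 9
41 = 4×9 + 5
9 = 1×5 + 4
5 = 1×4 + 1
4 = 4×1 + 0
gcd = 1, so a unique solution mod 23025 exists.
Back-substitute for the Bézout coefficients:
1 = 5 − 4
1 = −9 + 2·5
1 = 2·41 − 9·9
1 = −9·296 + 65·41
1 = 65·337 − 74·296
1 = −74·970 + 213·337
1 = 213·4217 − 926·970
1 = −926·9404 + 2065·4217
1 = 2065·23025 − 5056·9404
So 9404·(-5056) ≡ 1 (mod 23025), giving 9404⁻¹ ≡ 17969.
x ≡ 9404⁻¹·13399 ≡ 17969·13399 ≡ 17231 (mod 23025).

17231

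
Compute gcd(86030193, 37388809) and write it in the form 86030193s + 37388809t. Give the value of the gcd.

1

Repeated division:
86030193 = 2×37388809 + 11252575
37388809 = 3×11252575 + 3631084
11252575 = 3×3631084 + 359323
3631084 = 10×359323 + 37854
359323 = 9×37854 + 18637
37854 = 2×18637 + 580
18637 = 32×580 + 77
580 = 7×77 + 41
77 = 1×41 + 36
41 = 1×36 + 5
36 = 7×5 + 1
5 = 5×1 + 0
gcd(86030193, 37388809) = 1.
Express as a combination:
1 = 36 − 7·5
1 = −7·41 + 8·36
1 = 8·77 − 15·41
1 = −15·580 + 113·77
1 = 113·18637 − 3631·580
1 = −3631·37854 + 7375·18637
1 = 7375·359323 − 70006·37854
1 = −70006·3631084 + 707435·359323
1 = 707435·11252575 − 2192311·3631084
1 = −2192311·37388809 + 7284368·11252575
1 = 7284368·86030193 − 16761047·37388809
So 1 = (7284368)·86030193 + (-16761047)·37388809.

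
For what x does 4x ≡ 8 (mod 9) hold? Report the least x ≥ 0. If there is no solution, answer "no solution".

First find gcd(4, 9):
9 = 2*4 + 1
4 = 4*1 + 0
gcd = 1, so a unique solution mod 9 exists.
Back-substitute for the Bézout coefficients:
1 = 9 − 2·4
So 4·(-2) ≡ 1 (mod 9), giving 4⁻¹ ≡ 7.
x ≡ 4⁻¹·8 ≡ 7·8 ≡ 2 (mod 9).

2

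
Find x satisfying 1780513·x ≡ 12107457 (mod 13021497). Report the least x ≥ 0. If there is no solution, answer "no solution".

First find gcd(1780513, 13021497):
13021497 = 7×1780513 + 557906
1780513 = 3×557906 + 106795
557906 = 5×106795 + 23931
106795 = 4×23931 + 11071
23931 = 2×11071 + 1789
11071 = 6×1789 + 337
1789 = 5×337 + 104
337 = 3×104 + 25
104 = 4×25 + 4
25 = 6×4 + 1
4 = 4×1 + 0
gcd = 1, so a unique solution mod 13021497 exists.
Back-substitute for the Bézout coefficients:
1 = 25 − 6·4
1 = −6·104 + 25·25
1 = 25·337 − 81·104
1 = −81·1789 + 430·337
1 = 430·11071 − 2661·1789
1 = −2661·23931 + 5752·11071
1 = 5752·106795 − 25669·23931
1 = −25669·557906 + 134097·106795
1 = 134097·1780513 − 427960·557906
1 = −427960·13021497 + 3129817·1780513
So 1780513·(3129817) ≡ 1 (mod 13021497), giving 1780513⁻¹ ≡ 3129817.
x ≡ 1780513⁻¹·12107457 ≡ 3129817·12107457 ≡ 5895729 (mod 13021497).

5895729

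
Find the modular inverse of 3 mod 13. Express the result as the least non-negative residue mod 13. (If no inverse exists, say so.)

9

Run Euclid on (13, 3):
13 = 4×3 + 1
3 = 3×1 + 0
Since gcd(3, 13) = 1, back-substitute to write 1 as a combination:
1 = 13 − 4·3
Hence 3⁻¹ ≡ -4 ≡ 9 (mod 13).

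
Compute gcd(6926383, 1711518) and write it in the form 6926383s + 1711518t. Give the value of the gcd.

1

Euclidean algorithm:
6926383 = 4*1711518 + 80311
1711518 = 21*80311 + 24987
80311 = 3*24987 + 5350
24987 = 4*5350 + 3587
5350 = 1*3587 + 1763
3587 = 2*1763 + 61
1763 = 28*61 + 55
61 = 1*55 + 6
55 = 9*6 + 1
6 = 6*1 + 0
gcd(6926383, 1711518) = 1.
Working backward:
1 = 55 − 9·6
1 = −9·61 + 10·55
1 = 10·1763 − 289·61
1 = −289·3587 + 588·1763
1 = 588·5350 − 877·3587
1 = −877·24987 + 4096·5350
1 = 4096·80311 − 13165·24987
1 = −13165·1711518 + 280561·80311
1 = 280561·6926383 − 1135409·1711518
So 1 = (280561)·6926383 + (-1135409)·1711518.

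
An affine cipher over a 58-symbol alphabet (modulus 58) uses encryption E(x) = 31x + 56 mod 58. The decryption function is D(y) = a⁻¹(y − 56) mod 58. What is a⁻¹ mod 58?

gcd(58, 31) by repeated division:
58 = 1×31 + 27
31 = 1×27 + 4
27 = 6×4 + 3
4 = 1×3 + 1
3 = 3×1 + 0
Since gcd(31, 58) = 1, back-substitute to write 1 as a combination:
1 = 4 − 3
1 = −27 + 7·4
1 = 7·31 − 8·27
1 = −8·58 + 15·31
So 31·15 ≡ 1 (mod 58).

15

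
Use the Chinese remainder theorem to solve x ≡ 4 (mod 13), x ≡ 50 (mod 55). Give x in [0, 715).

160

Write x = 4 + 13·k. Then 13·k ≡ 50 − 4 ≡ 46 (mod 55).
Need 13⁻¹ mod 55. Extended Euclid on (55, 13):
55 = 4*13 + 3
13 = 4*3 + 1
3 = 3*1 + 0
Back-substitute:
1 = 13 − 4·3
1 = −4·55 + 17·13
13⁻¹ ≡ 17 (mod 55), so k ≡ 17·46 ≡ 12 (mod 55).
x = 4 + 13·12 = 160.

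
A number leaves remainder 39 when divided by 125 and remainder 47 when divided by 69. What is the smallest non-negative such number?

Write x = 39 + 125·k. Then 125·k ≡ 47 − 39 ≡ 8 (mod 69).
Need 125⁻¹ mod 69. Extended Euclid on (69, 56):
69 = 1×56 + 13
56 = 4×13 + 4
13 = 3×4 + 1
4 = 4×1 + 0
Back-substitute:
1 = 13 − 3·4
1 = −3·56 + 13·13
1 = 13·69 − 16·56
125⁻¹ ≡ 53 (mod 69), so k ≡ 53·8 ≡ 10 (mod 69).
x = 39 + 125·10 = 1289.

1289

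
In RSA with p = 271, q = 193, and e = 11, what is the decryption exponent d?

18851

φ(n) = (p−1)(q−1) = 270·192 = 51840.
Need d with 11·d ≡ 1 (mod 51840). Apply the extended Euclidean algorithm:
51840 = 4712·11 + 8
11 = 1·8 + 3
8 = 2·3 + 2
3 = 1·2 + 1
2 = 2·1 + 0
Back-substitute:
1 = 3 − 2
1 = −8 + 3·3
1 = 3·11 − 4·8
1 = −4·51840 + 18851·11
So 11·18851 ≡ 1 (mod 51840), hence d = 18851.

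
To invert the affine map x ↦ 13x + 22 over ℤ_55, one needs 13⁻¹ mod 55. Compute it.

Run Euclid on (55, 13):
55 = 4×13 + 3
13 = 4×3 + 1
3 = 3×1 + 0
gcd = 1, so the inverse exists. Back-substitute:
1 = 13 − 4·3
1 = −4·55 + 17·13
So 13·17 ≡ 1 (mod 55).

17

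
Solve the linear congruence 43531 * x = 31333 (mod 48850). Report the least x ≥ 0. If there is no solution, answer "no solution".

First find gcd(43531, 48850):
48850 = 1×43531 + 5319
43531 = 8×5319 + 979
5319 = 5×979 + 424
979 = 2×424 + 131
424 = 3×131 + 31
131 = 4×31 + 7
31 = 4×7 + 3
7 = 2×3 + 1
3 = 3×1 + 0
gcd = 1, so a unique solution mod 48850 exists.
Back-substitute for the Bézout coefficients:
1 = 7 − 2·3
1 = −2·31 + 9·7
1 = 9·131 − 38·31
1 = −38·424 + 123·131
1 = 123·979 − 284·424
1 = −284·5319 + 1543·979
1 = 1543·43531 − 12628·5319
1 = −12628·48850 + 14171·43531
So 43531·(14171) ≡ 1 (mod 48850), giving 43531⁻¹ ≡ 14171.
x ≡ 43531⁻¹·31333 ≡ 14171·31333 ≡ 22293 (mod 48850).

22293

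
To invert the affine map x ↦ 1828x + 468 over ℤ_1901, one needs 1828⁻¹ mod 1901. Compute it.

1276

gcd(1901, 1828) by repeated division:
1901 = 1·1828 + 73
1828 = 25·73 + 3
73 = 24·3 + 1
3 = 3·1 + 0
Since gcd(1828, 1901) = 1, back-substitute to write 1 as a combination:
1 = 73 − 24·3
1 = −24·1828 + 601·73
1 = 601·1901 − 625·1828
Hence 1828⁻¹ ≡ -625 ≡ 1276 (mod 1901).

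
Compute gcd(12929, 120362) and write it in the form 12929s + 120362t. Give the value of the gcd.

1

Apply Euclid's algorithm to 120362 and 12929:
120362 = 9·12929 + 4001
12929 = 3·4001 + 926
4001 = 4·926 + 297
926 = 3·297 + 35
297 = 8·35 + 17
35 = 2·17 + 1
17 = 17·1 + 0
gcd(12929, 120362) = 1.
Working backward:
1 = 35 − 2·17
1 = −2·297 + 17·35
1 = 17·926 − 53·297
1 = −53·4001 + 229·926
1 = 229·12929 − 740·4001
1 = −740·120362 + 6889·12929
So 1 = (-740)·120362 + (6889)·12929.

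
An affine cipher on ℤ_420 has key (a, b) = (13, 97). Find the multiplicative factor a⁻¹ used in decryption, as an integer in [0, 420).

Apply the Euclidean algorithm to 420 and 13:
420 = 32×13 + 4
13 = 3×4 + 1
4 = 4×1 + 0
Since gcd(13, 420) = 1, back-substitute to write 1 as a combination:
1 = 13 − 3·4
1 = −3·420 + 97·13
So 13·97 ≡ 1 (mod 420).

97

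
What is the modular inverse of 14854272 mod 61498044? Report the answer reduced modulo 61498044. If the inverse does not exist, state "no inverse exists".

Compute gcd(14854272, 61498044):
61498044 = 4*14854272 + 2080956
14854272 = 7*2080956 + 287580
2080956 = 7*287580 + 67896
287580 = 4*67896 + 15996
67896 = 4*15996 + 3912
15996 = 4*3912 + 348
3912 = 11*348 + 84
348 = 4*84 + 12
84 = 7*12 + 0
gcd(14854272, 61498044) = 12 ≠ 1, so 14854272 has no multiplicative inverse modulo 61498044.

no inverse exists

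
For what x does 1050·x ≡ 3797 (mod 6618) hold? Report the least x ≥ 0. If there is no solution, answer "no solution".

gcd(1050, 6618):
6618 = 6×1050 + 318
1050 = 3×318 + 96
318 = 3×96 + 30
96 = 3×30 + 6
30 = 5×6 + 0
gcd = 6, but 6 ∤ 3797, so the congruence has no solution.

no solution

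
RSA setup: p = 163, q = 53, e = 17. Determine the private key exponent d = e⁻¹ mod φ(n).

7433

φ(n) = (p−1)(q−1) = 162·52 = 8424.
Need d with 17·d ≡ 1 (mod 8424). Apply the extended Euclidean algorithm:
8424 = 495×17 + 9
17 = 1×9 + 8
9 = 1×8 + 1
8 = 8×1 + 0
Back-substitute:
1 = 9 − 8
1 = −17 + 2·9
1 = 2·8424 − 991·17
So 17·(-991) ≡ 1 (mod 8424), hence d ≡ -991 ≡ 7433 (mod 8424).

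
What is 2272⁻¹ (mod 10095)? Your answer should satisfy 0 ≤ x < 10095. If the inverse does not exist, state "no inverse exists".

1213

Apply the Euclidean algorithm to 10095 and 2272:
10095 = 4*2272 + 1007
2272 = 2*1007 + 258
1007 = 3*258 + 233
258 = 1*233 + 25
233 = 9*25 + 8
25 = 3*8 + 1
8 = 8*1 + 0
The gcd is 1. Working backward:
1 = 25 − 3·8
1 = −3·233 + 28·25
1 = 28·258 − 31·233
1 = −31·1007 + 121·258
1 = 121·2272 − 273·1007
1 = −273·10095 + 1213·2272
So 2272·1213 ≡ 1 (mod 10095).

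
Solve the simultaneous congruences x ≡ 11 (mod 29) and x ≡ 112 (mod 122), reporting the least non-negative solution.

Write x = 11 + 29·k. Then 29·k ≡ 112 − 11 ≡ 101 (mod 122).
Need 29⁻¹ mod 122. Extended Euclid on (122, 29):
122 = 4×29 + 6
29 = 4×6 + 5
6 = 1×5 + 1
5 = 5×1 + 0
Back-substitute:
1 = 6 − 5
1 = −29 + 5·6
1 = 5·122 − 21·29
29⁻¹ ≡ 101 (mod 122), so k ≡ 101·101 ≡ 75 (mod 122).
x = 11 + 29·75 = 2186.

2186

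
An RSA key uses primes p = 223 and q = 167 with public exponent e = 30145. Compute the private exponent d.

φ(n) = (p−1)(q−1) = 222·166 = 36852.
Need d with 30145·d ≡ 1 (mod 36852). Apply the extended Euclidean algorithm:
36852 = 1*30145 + 6707
30145 = 4*6707 + 3317
6707 = 2*3317 + 73
3317 = 45*73 + 32
73 = 2*32 + 9
32 = 3*9 + 5
9 = 1*5 + 4
5 = 1*4 + 1
4 = 4*1 + 0
Back-substitute:
1 = 5 − 4
1 = −9 + 2·5
1 = 2·32 − 7·9
1 = −7·73 + 16·32
1 = 16·3317 − 727·73
1 = −727·6707 + 1470·3317
1 = 1470·30145 − 6607·6707
1 = −6607·36852 + 8077·30145
So 30145·8077 ≡ 1 (mod 36852), hence d = 8077.

8077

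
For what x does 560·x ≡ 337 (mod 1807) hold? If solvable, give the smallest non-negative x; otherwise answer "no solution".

675

First find gcd(560, 1807):
1807 = 3*560 + 127
560 = 4*127 + 52
127 = 2*52 + 23
52 = 2*23 + 6
23 = 3*6 + 5
6 = 1*5 + 1
5 = 5*1 + 0
gcd = 1, so a unique solution mod 1807 exists.
Back-substitute for the Bézout coefficients:
1 = 6 − 5
1 = −23 + 4·6
1 = 4·52 − 9·23
1 = −9·127 + 22·52
1 = 22·560 − 97·127
1 = −97·1807 + 313·560
So 560·(313) ≡ 1 (mod 1807), giving 560⁻¹ ≡ 313.
x ≡ 560⁻¹·337 ≡ 313·337 ≡ 675 (mod 1807).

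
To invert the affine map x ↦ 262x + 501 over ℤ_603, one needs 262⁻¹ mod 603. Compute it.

145

Apply the Euclidean algorithm to 603 and 262:
603 = 2*262 + 79
262 = 3*79 + 25
79 = 3*25 + 4
25 = 6*4 + 1
4 = 4*1 + 0
The gcd is 1. Working backward:
1 = 25 − 6·4
1 = −6·79 + 19·25
1 = 19·262 − 63·79
1 = −63·603 + 145·262
So 262·145 ≡ 1 (mod 603).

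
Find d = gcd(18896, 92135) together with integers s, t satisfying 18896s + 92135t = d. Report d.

1

Euclidean algorithm:
92135 = 4*18896 + 16551
18896 = 1*16551 + 2345
16551 = 7*2345 + 136
2345 = 17*136 + 33
136 = 4*33 + 4
33 = 8*4 + 1
4 = 4*1 + 0
gcd(18896, 92135) = 1.
Express as a combination:
1 = 33 − 8·4
1 = −8·136 + 33·33
1 = 33·2345 − 569·136
1 = −569·16551 + 4016·2345
1 = 4016·18896 − 4585·16551
1 = −4585·92135 + 22356·18896
So 1 = (-4585)·92135 + (22356)·18896.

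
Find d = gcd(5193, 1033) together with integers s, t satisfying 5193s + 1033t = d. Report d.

Apply Euclid's algorithm to 5193 and 1033:
5193 = 5×1033 + 28
1033 = 36×28 + 25
28 = 1×25 + 3
25 = 8×3 + 1
3 = 3×1 + 0
gcd(5193, 1033) = 1.
Express as a combination:
1 = 25 − 8·3
1 = −8·28 + 9·25
1 = 9·1033 − 332·28
1 = −332·5193 + 1669·1033
So 1 = (-332)·5193 + (1669)·1033.

1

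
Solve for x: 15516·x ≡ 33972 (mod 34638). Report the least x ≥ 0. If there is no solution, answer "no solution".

First find gcd(15516, 34638):
34638 = 2*15516 + 3606
15516 = 4*3606 + 1092
3606 = 3*1092 + 330
1092 = 3*330 + 102
330 = 3*102 + 24
102 = 4*24 + 6
24 = 4*6 + 0
gcd = 6 and 6 | 33972, so solutions exist. Divide through by 6: 2586x ≡ 5662 (mod 5773).
Now find 2586⁻¹ mod 5773:
5773 = 2*2586 + 601
2586 = 4*601 + 182
601 = 3*182 + 55
182 = 3*55 + 17
55 = 3*17 + 4
17 = 4*4 + 1
4 = 4*1 + 0
Back-substitute:
1 = 17 − 4·4
1 = −4·55 + 13·17
1 = 13·182 − 43·55
1 = −43·601 + 142·182
1 = 142·2586 − 611·601
1 = −611·5773 + 1364·2586
So 2586⁻¹ ≡ 1364 (mod 5773).
Then x ≡ 1364·5662 ≡ 4467 (mod 5773); the smallest non-negative solution is x = 4467.

4467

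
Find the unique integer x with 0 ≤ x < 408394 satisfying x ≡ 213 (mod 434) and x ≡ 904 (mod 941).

148641

Write x = 213 + 434·k. Then 434·k ≡ 904 − 213 ≡ 691 (mod 941).
Need 434⁻¹ mod 941. Extended Euclid on (941, 434):
941 = 2*434 + 73
434 = 5*73 + 69
73 = 1*69 + 4
69 = 17*4 + 1
4 = 4*1 + 0
Back-substitute:
1 = 69 − 17·4
1 = −17·73 + 18·69
1 = 18·434 − 107·73
1 = −107·941 + 232·434
434⁻¹ ≡ 232 (mod 941), so k ≡ 232·691 ≡ 342 (mod 941).
x = 213 + 434·342 = 148641.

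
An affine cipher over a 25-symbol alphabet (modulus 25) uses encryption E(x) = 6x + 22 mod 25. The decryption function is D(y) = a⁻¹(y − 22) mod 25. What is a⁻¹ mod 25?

21

gcd(25, 6) by repeated division:
25 = 4*6 + 1
6 = 6*1 + 0
Since gcd(6, 25) = 1, back-substitute to write 1 as a combination:
1 = 25 − 4·6
So 6·(-4) ≡ 1 (mod 25), and -4 ≡ 21 (mod 25).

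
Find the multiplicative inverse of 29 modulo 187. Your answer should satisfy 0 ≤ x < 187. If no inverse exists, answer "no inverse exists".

gcd(187, 29) by repeated division:
187 = 6×29 + 13
29 = 2×13 + 3
13 = 4×3 + 1
3 = 3×1 + 0
Since gcd(29, 187) = 1, back-substitute to write 1 as a combination:
1 = 13 − 4·3
1 = −4·29 + 9·13
1 = 9·187 − 58·29
Hence 29⁻¹ ≡ -58 ≡ 129 (mod 187).

129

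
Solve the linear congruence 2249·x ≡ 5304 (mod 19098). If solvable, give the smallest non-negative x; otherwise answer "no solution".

18438

First find gcd(2249, 19098):
19098 = 8·2249 + 1106
2249 = 2·1106 + 37
1106 = 29·37 + 33
37 = 1·33 + 4
33 = 8·4 + 1
4 = 4·1 + 0
gcd = 1, so a unique solution mod 19098 exists.
Back-substitute for the Bézout coefficients:
1 = 33 − 8·4
1 = −8·37 + 9·33
1 = 9·1106 − 269·37
1 = −269·2249 + 547·1106
1 = 547·19098 − 4645·2249
So 2249·(-4645) ≡ 1 (mod 19098), giving 2249⁻¹ ≡ 14453.
x ≡ 2249⁻¹·5304 ≡ 14453·5304 ≡ 18438 (mod 19098).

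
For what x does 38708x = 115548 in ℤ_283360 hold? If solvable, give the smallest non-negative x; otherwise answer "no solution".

26891

First find gcd(38708, 283360):
283360 = 7·38708 + 12404
38708 = 3·12404 + 1496
12404 = 8·1496 + 436
1496 = 3·436 + 188
436 = 2·188 + 60
188 = 3·60 + 8
60 = 7·8 + 4
8 = 2·4 + 0
gcd = 4 and 4 | 115548, so solutions exist. Divide through by 4: 9677x ≡ 28887 (mod 70840).
Now find 9677⁻¹ mod 70840:
70840 = 7*9677 + 3101
9677 = 3*3101 + 374
3101 = 8*374 + 109
374 = 3*109 + 47
109 = 2*47 + 15
47 = 3*15 + 2
15 = 7*2 + 1
2 = 2*1 + 0
Back-substitute:
1 = 15 − 7·2
1 = −7·47 + 22·15
1 = 22·109 − 51·47
1 = −51·374 + 175·109
1 = 175·3101 − 1451·374
1 = −1451·9677 + 4528·3101
1 = 4528·70840 − 33147·9677
So 9677·(-33147) ≡ 1 (mod 70840), i.e. 9677⁻¹ ≡ 37693.
Then x ≡ 37693·28887 ≡ 26891 (mod 70840); the smallest non-negative solution is x = 26891.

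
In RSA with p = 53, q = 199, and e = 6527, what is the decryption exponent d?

φ(n) = (p−1)(q−1) = 52·198 = 10296.
Need d with 6527·d ≡ 1 (mod 10296). Apply the extended Euclidean algorithm:
10296 = 1·6527 + 3769
6527 = 1·3769 + 2758
3769 = 1·2758 + 1011
2758 = 2·1011 + 736
1011 = 1·736 + 275
736 = 2·275 + 186
275 = 1·186 + 89
186 = 2·89 + 8
89 = 11·8 + 1
8 = 8·1 + 0
Back-substitute:
1 = 89 − 11·8
1 = −11·186 + 23·89
1 = 23·275 − 34·186
1 = −34·736 + 91·275
1 = 91·1011 − 125·736
1 = −125·2758 + 341·1011
1 = 341·3769 − 466·2758
1 = −466·6527 + 807·3769
1 = 807·10296 − 1273·6527
So 6527·(-1273) ≡ 1 (mod 10296), hence d ≡ -1273 ≡ 9023 (mod 10296).

9023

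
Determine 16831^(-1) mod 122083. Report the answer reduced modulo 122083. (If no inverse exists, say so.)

Apply the Euclidean algorithm to 122083 and 16831:
122083 = 7×16831 + 4266
16831 = 3×4266 + 4033
4266 = 1×4033 + 233
4033 = 17×233 + 72
233 = 3×72 + 17
72 = 4×17 + 4
17 = 4×4 + 1
4 = 4×1 + 0
The gcd is 1. Working backward:
1 = 17 − 4·4
1 = −4·72 + 17·17
1 = 17·233 − 55·72
1 = −55·4033 + 952·233
1 = 952·4266 − 1007·4033
1 = −1007·16831 + 3973·4266
1 = 3973·122083 − 28818·16831
So 16831·(-28818) ≡ 1 (mod 122083), and -28818 ≡ 93265 (mod 122083).

93265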